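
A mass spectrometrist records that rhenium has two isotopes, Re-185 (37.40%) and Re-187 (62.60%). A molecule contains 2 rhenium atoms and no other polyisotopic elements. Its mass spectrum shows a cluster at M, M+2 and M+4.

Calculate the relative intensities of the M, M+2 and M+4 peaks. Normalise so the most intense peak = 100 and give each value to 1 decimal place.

29.9 : 100.0 : 83.7

Each Re atom is independently Re-185 (p = 0.3740) or Re-187 (q = 0.6260); the cluster is the binomial expansion (p + q)^2.
P(M) = 0.3740^2 = 0.139876
P(M+2) = 2 × 0.3740^1 × 0.6260^1 = 0.468248
P(M+4) = 0.6260^2 = 0.391876
The M+2 peak is largest (0.468248); scaling to 100 gives 29.9 : 100.0 : 83.7.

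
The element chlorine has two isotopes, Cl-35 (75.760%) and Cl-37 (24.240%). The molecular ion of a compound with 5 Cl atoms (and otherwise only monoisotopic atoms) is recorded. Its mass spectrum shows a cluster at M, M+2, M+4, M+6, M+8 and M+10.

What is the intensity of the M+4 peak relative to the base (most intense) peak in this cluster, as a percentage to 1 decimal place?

64.0%

(0.75760 + 0.24240)^5 gives M 0.2496, M+2 0.3993, M+4 0.2555, M+6 0.0817, M+8 0.0131, M+10 0.0008; the largest is M+2.
P(M+2) = C(5,1) × 0.75760^4 × 0.24240^1 = 5 × 0.32942751 × 0.2424 = 0.399266 (base)
P(M+4) = C(5,2) × 0.75760^3 × 0.24240^2 = 10 × 0.4348304 × 0.05875776 = 0.255497
Relative intensity = 0.255497 / 0.399266 × 100 = 64.0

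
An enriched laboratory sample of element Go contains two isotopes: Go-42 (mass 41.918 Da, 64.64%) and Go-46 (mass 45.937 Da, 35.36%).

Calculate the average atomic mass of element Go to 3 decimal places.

The abundance-weighted mean is 0.6464 × 41.918 + 0.3536 × 45.937
= 27.0958 + 16.2433 = 43.3391 Da

43.339 Da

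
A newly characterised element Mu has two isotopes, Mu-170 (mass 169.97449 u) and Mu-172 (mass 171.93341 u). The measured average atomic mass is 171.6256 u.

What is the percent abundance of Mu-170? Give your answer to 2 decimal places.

Let x be the fractional abundance of Mu-170; then Mu-172 has abundance 1 − x.
169.97449·x + 171.93341·(1 − x) = 171.6256
(169.97449 − 171.93341)·x = 171.6256 − 171.93341
x = -0.30781 / -1.95892 = 0.15713 → 15.71% Mu-170, 84.29% Mu-172.

15.71%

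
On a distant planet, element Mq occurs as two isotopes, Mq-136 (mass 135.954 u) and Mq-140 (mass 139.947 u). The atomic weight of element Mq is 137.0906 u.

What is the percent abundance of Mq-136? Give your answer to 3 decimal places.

71.535%

With x = fraction of Mq-136 (so Mq-140 is 1 − x):
135.954·x + 139.947·(1 − x) = 137.0906
(135.954 − 139.947)·x = 137.0906 − 139.947
x = -2.8564 / -3.993 = 0.71535 → 71.535% Mq-136, 28.465% Mq-140.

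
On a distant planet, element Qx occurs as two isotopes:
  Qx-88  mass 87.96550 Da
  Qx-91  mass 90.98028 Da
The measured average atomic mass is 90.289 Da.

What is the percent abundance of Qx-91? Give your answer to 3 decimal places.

77.070%

With x = fraction of Qx-88 (so Qx-91 is 1 − x):
87.96550·x + 90.98028·(1 − x) = 90.289
(87.96550 − 90.98028)·x = 90.289 − 90.98028
x = -0.69128 / -3.01478 = 0.22930 → 22.930% Qx-88, 77.070% Qx-91.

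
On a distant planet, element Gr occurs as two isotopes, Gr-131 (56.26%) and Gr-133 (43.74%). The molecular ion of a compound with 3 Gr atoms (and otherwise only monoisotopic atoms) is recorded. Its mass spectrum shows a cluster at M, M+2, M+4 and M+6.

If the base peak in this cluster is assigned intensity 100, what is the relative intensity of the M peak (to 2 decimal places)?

(0.5626 + 0.4374)^3 gives M 0.1781, M+2 0.4153, M+4 0.3229, M+6 0.0837; the largest is M+2.
P(M+2) = C(3,1) × 0.5626^2 × 0.4374^1 = 3 × 0.31651876 × 0.4374 = 0.415336 (base)
P(M) = C(3,0) × 0.5626^3 × 0.4374^0 = 1 × 0.17807345 × 1.0000 = 0.178073
Relative intensity = 0.178073 / 0.415336 × 100 = 42.87

42.87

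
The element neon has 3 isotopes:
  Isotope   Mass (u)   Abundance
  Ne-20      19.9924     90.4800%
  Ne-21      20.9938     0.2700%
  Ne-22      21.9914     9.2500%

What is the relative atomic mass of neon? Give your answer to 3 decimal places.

20.180 u

Average mass = Σ (abundance × isotope mass) = 0.904800 × 19.9924 + 0.002700 × 20.9938 + 0.092500 × 21.9914
= 18.08912 + 0.05668 + 2.03420 = 20.18000 u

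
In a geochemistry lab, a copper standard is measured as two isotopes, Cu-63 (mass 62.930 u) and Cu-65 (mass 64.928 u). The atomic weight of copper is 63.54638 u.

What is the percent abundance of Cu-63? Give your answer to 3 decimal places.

69.150%

Writing the weighted mean with unknown fraction x of Cu-63:
62.930·x + 64.928·(1 − x) = 63.54638
(62.930 − 64.928)·x = 63.54638 − 64.928
x = -1.38162 / -1.998 = 0.69150 → 69.150% Cu-63, 30.850% Cu-65.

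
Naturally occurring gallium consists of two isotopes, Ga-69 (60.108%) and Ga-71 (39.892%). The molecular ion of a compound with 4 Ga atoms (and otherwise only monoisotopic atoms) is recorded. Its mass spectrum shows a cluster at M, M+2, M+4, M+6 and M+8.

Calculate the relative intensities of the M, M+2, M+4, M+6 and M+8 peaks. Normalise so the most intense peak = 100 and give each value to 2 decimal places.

The 4 Ga atoms are independent, so intensities follow the terms of (0.60108 + 0.39892)^4.
P(M) = 0.60108^4 = 0.130536
P(M+2) = 4 × 0.60108^3 × 0.39892^1 = 0.346531
P(M+4) = 6 × 0.60108^2 × 0.39892^2 = 0.344975
P(M+6) = 4 × 0.60108^1 × 0.39892^3 = 0.152633
P(M+8) = 0.39892^4 = 0.025325
The M+2 peak is largest (0.346531); scaling to 100 gives 37.67 : 100.00 : 99.55 : 44.05 : 7.31.

37.67 : 100.00 : 99.55 : 44.05 : 7.31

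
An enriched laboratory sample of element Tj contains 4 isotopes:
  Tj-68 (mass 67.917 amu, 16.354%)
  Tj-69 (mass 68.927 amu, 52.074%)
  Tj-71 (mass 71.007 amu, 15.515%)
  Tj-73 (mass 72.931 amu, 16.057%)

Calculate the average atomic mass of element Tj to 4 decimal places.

69.7275 amu

Average mass = Σ (abundance × isotope mass) = 0.16354 × 67.917 + 0.52074 × 68.927 + 0.15515 × 71.007 + 0.16057 × 72.931
= 11.10715 + 35.89305 + 11.01674 + 11.71053 = 69.72747 amu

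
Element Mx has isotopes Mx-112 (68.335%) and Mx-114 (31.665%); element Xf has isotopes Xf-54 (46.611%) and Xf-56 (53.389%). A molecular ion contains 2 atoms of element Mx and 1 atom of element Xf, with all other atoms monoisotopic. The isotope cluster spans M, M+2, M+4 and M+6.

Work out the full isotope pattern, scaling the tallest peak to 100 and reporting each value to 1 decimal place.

Element Mx pattern (n=2): 0.46696722 : 0.43276556 : 0.10026722
Element Xf pattern (n=1): 0.46611 : 0.53389
Convolve the two distributions (both contribute in 2-u steps):
  M: 0.46696722×0.46611 = 0.217658
  M+2: 0.46696722×0.53389 + 0.43276556×0.46611 = 0.451025
  M+4: 0.43276556×0.53389 + 0.10026722×0.46611 = 0.277785
  M+6: 0.10026722×0.53389 = 0.053532
Scale to base peak (0.451025) = 100: 48.3 : 100.0 : 61.6 : 11.9

48.3 : 100.0 : 61.6 : 11.9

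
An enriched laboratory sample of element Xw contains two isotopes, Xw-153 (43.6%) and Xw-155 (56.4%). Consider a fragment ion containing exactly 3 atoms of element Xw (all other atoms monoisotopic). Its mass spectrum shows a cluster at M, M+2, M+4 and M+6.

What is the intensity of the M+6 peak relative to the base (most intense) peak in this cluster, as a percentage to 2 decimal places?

Term probabilities: M 0.0829, M+2 0.3216, M+4 0.4161, M+6 0.1794. Base peak = M+4.
P(M+4) = C(3,2) × 0.436^1 × 0.564^2 = 3 × 0.4360 × 0.318096 = 0.416070 (base)
P(M+6) = C(3,3) × 0.436^0 × 0.564^3 = 1 × 1.0000 × 0.17940614 = 0.179406
Relative intensity = 0.179406 / 0.416070 × 100 = 43.12

43.12%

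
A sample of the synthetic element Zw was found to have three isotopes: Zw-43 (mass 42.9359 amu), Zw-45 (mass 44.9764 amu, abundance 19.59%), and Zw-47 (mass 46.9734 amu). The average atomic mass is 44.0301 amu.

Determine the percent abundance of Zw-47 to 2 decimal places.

The remaining 80.41% is split between Zw-43 (fraction x) and Zw-47 (fraction 0.8041 − x).
Substituting: 42.9359x + 46.9734(0.8041 − x) = 35.21922324
(42.9359 − 46.9734)x = -2.5520877  ⇒  x = 0.63210, y = 0.17200
Zw-43: 63.21%, Zw-47: 17.20%.

17.20%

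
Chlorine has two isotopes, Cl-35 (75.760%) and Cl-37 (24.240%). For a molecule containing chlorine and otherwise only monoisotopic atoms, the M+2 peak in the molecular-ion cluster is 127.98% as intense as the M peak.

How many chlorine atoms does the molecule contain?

4

The M+2/M ratio from n Cl atoms is n · q/p = n · 0.24240/0.75760.
n = 1.2798 × 0.75760/0.24240 = 4.00 ≈ 4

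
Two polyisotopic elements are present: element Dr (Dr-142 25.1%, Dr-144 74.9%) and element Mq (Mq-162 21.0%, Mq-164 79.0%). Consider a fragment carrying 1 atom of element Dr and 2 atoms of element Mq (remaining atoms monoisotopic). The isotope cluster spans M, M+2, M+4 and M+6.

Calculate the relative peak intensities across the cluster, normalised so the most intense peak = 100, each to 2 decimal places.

Element Dr pattern (n=1): 0.2510 : 0.7490
Element Mq pattern (n=2): 0.0441 : 0.3318 : 0.6241
Convolve the two distributions (both contribute in 2-u steps):
  M: 0.2510×0.0441 = 0.011069
  M+2: 0.2510×0.3318 + 0.7490×0.0441 = 0.116313
  M+4: 0.2510×0.6241 + 0.7490×0.3318 = 0.405167
  M+6: 0.7490×0.6241 = 0.467451
Scale to base peak (0.467451) = 100: 2.37 : 24.88 : 86.68 : 100.00

2.37 : 24.88 : 86.68 : 100.00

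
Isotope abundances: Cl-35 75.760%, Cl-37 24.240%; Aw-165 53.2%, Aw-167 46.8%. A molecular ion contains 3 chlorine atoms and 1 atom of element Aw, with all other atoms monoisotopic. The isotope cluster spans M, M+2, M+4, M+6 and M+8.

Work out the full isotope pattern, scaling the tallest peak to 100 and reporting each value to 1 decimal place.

Chlorine pattern (n=3): 0.4348304 : 0.41738208 : 0.13354464 : 0.01424288
Element Aw pattern (n=1): 0.5320 : 0.4680
Convolve the two distributions (both contribute in 2-u steps):
  M: 0.4348304×0.5320 = 0.231330
  M+2: 0.4348304×0.4680 + 0.41738208×0.5320 = 0.425548
  M+4: 0.41738208×0.4680 + 0.13354464×0.5320 = 0.266381
  M+6: 0.13354464×0.4680 + 0.01424288×0.5320 = 0.070076
  M+8: 0.01424288×0.4680 = 0.006666
Scale to base peak (0.425548) = 100: 54.4 : 100.0 : 62.6 : 16.5 : 1.6

54.4 : 100.0 : 62.6 : 16.5 : 1.6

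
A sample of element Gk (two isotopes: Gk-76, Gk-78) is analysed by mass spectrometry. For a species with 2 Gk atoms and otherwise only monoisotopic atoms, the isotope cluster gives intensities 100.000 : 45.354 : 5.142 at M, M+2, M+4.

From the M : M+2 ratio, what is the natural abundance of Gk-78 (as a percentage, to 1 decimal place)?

Let p = fractional abundance of Gk-76. I(M+2)/I(M) = [C(2,1)·p^1·(1−p)] / p^2 = 2·(1−p)/p = 45.354/100.000 = 0.4535
(1−p)/p = 0.4535/2 = 0.2268  ⇒  p = 1/(1 + 0.2268) = 0.8151
Gk-76: 81.5%, Gk-78: 18.5%.

18.5%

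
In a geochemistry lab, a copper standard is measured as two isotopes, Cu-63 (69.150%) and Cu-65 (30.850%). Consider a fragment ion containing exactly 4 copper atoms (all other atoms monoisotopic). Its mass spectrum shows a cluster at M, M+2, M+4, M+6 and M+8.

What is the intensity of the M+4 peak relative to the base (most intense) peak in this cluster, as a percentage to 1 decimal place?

(0.69150 + 0.30850)^4 gives M 0.2286, M+2 0.4080, M+4 0.2731, M+6 0.0812, M+8 0.0091; the largest is M+2.
P(M+2) = C(4,1) × 0.69150^3 × 0.30850^1 = 4 × 0.33065611 × 0.3085 = 0.408030 (base)
P(M+4) = C(4,2) × 0.69150^2 × 0.30850^2 = 6 × 0.47817225 × 0.09517225 = 0.273052
Relative intensity = 0.273052 / 0.408030 × 100 = 66.9

66.9%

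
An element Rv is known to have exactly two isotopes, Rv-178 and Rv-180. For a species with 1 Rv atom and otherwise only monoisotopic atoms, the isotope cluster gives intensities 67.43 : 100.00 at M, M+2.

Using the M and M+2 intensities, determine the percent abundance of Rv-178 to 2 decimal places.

40.27%

Write p for the Rv-178 fraction. I(M+2)/I(M) = [C(1,1)·p^0·(1−p)] / p^1 = 1·(1−p)/p = 100.00/67.43 = 1.4830
(1−p)/p = 1.4830/1 = 1.4830  ⇒  p = 1/(1 + 1.4830) = 0.4027
Rv-178: 40.27%, Rv-180: 59.73%.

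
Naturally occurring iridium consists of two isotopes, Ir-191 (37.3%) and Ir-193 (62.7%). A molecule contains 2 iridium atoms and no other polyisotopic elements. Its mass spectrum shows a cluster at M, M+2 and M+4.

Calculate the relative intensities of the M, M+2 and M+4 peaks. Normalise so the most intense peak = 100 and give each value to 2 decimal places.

29.74 : 100.00 : 84.05

The 2 Ir atoms are independent, so intensities follow the terms of (0.373 + 0.627)^2.
P(M) = 0.373^2 = 0.139129
P(M+2) = 2 × 0.373^1 × 0.627^1 = 0.467742
P(M+4) = 0.627^2 = 0.393129
The M+2 peak is largest (0.467742); scaling to 100 gives 29.74 : 100.00 : 84.05.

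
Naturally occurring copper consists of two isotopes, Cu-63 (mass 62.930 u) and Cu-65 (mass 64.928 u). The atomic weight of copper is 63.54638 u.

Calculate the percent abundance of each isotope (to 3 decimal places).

With x = fraction of Cu-63 (so Cu-65 is 1 − x):
62.930·x + 64.928·(1 − x) = 63.54638
(62.930 − 64.928)·x = 63.54638 − 64.928
x = -1.38162 / -1.998 = 0.69150 → 69.150% Cu-63, 30.850% Cu-65.

Cu-63: 69.150%, Cu-65: 30.850%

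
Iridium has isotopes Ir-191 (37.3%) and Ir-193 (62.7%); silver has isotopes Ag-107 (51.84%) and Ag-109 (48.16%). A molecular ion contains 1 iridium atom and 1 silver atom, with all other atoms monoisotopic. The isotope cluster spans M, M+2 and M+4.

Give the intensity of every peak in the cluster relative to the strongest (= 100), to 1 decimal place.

Iridium pattern (n=1): 0.3730 : 0.6270
Silver pattern (n=1): 0.5184 : 0.4816
Convolve the two distributions (both contribute in 2-u steps):
  M: 0.3730×0.5184 = 0.193363
  M+2: 0.3730×0.4816 + 0.6270×0.5184 = 0.504674
  M+4: 0.6270×0.4816 = 0.301963
Scale to base peak (0.504674) = 100: 38.3 : 100.0 : 59.8

38.3 : 100.0 : 59.8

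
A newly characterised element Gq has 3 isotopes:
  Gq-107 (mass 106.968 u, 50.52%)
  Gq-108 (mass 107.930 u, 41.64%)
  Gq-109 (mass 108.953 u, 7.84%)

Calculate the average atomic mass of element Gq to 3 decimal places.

107.524 u

Average mass = Σ (abundance × isotope mass) = 0.5052 × 106.968 + 0.4164 × 107.930 + 0.0784 × 108.953
= 54.0402 + 44.9421 + 8.5419 = 107.5242 u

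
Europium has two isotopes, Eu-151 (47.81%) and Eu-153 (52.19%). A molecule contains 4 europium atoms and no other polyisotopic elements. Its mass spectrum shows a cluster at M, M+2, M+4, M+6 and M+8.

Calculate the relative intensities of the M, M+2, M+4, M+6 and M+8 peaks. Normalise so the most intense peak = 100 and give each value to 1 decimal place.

14.0 : 61.1 : 100.0 : 72.8 : 19.9

Expanding (0.4781 + 0.5219)^4:
P(M) = 0.4781^4 = 0.052249
P(M+2) = 4 × 0.4781^3 × 0.5219^1 = 0.228141
P(M+4) = 6 × 0.4781^2 × 0.5219^2 = 0.373563
P(M+6) = 4 × 0.4781^1 × 0.5219^3 = 0.271857
P(M+8) = 0.5219^4 = 0.074191
The M+4 peak is largest (0.373563); scaling to 100 gives 14.0 : 61.1 : 100.0 : 72.8 : 19.9.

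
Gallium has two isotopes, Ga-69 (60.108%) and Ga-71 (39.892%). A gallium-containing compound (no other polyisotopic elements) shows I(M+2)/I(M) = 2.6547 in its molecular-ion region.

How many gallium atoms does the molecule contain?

For n independent Ga atoms, I(M+2)/I(M) = n · (abundance Ga-71) / (abundance Ga-69) = n · 0.39892/0.60108.
n = 2.6547 × 0.60108/0.39892 = 4.00 ≈ 4

4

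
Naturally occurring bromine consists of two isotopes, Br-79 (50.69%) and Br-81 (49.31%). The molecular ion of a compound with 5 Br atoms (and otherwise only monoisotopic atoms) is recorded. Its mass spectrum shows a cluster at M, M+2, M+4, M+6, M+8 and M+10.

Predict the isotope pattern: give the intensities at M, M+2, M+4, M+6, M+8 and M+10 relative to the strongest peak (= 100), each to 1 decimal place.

10.6 : 51.4 : 100.0 : 97.3 : 47.3 : 9.2

The 5 Br atoms are independent, so intensities follow the terms of (0.5069 + 0.4931)^5.
P(M) = 0.5069^5 = 0.033467
P(M+2) = 5 × 0.5069^4 × 0.4931^1 = 0.162777
P(M+4) = 10 × 0.5069^3 × 0.4931^2 = 0.316692
P(M+6) = 10 × 0.5069^2 × 0.4931^3 = 0.308070
P(M+8) = 5 × 0.5069^1 × 0.4931^4 = 0.149842
P(M+10) = 0.4931^5 = 0.029152
The M+4 peak is largest (0.316692); scaling to 100 gives 10.6 : 51.4 : 100.0 : 97.3 : 47.3 : 9.2.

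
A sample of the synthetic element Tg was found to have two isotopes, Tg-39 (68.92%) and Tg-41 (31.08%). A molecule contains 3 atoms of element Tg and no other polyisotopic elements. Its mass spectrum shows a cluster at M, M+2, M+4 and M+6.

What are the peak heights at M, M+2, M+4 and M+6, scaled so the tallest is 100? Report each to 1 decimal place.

73.9 : 100.0 : 45.1 : 6.8

The 3 Tg atoms are independent, so intensities follow the terms of (0.6892 + 0.3108)^3.
P(M) = 0.6892^3 = 0.327368
P(M+2) = 3 × 0.6892^2 × 0.3108^1 = 0.442887
P(M+4) = 3 × 0.6892^1 × 0.3108^2 = 0.199723
P(M+6) = 0.3108^3 = 0.030022
The M+2 peak is largest (0.442887); scaling to 100 gives 73.9 : 100.0 : 45.1 : 6.8.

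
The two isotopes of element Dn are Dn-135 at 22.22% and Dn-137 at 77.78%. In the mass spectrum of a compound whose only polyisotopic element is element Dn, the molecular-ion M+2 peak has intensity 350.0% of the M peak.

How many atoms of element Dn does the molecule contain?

The M+2/M ratio from n Dn atoms is n · q/p = n · 0.7778/0.2222.
n = 3.500 × 0.2222/0.7778 = 1.00 ≈ 1

1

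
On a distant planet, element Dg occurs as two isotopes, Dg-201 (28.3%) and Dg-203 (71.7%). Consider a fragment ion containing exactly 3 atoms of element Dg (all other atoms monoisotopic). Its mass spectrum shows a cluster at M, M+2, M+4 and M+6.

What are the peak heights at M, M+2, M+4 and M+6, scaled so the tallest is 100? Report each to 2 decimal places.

Each Dg atom is independently Dg-201 (p = 0.283) or Dg-203 (q = 0.717); the cluster is the binomial expansion (p + q)^3.
P(M) = 0.283^3 = 0.022665
P(M+2) = 3 × 0.283^2 × 0.717^1 = 0.172271
P(M+4) = 3 × 0.283^1 × 0.717^2 = 0.436462
P(M+6) = 0.717^3 = 0.368602
The M+4 peak is largest (0.436462); scaling to 100 gives 5.19 : 39.47 : 100.00 : 84.45.

5.19 : 39.47 : 100.00 : 84.45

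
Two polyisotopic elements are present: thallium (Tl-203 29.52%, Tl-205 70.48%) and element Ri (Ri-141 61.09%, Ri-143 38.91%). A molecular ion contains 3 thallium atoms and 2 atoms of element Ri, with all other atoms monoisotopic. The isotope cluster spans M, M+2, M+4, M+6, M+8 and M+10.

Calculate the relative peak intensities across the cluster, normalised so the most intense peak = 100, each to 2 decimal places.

Thallium pattern (n=3): 0.02572463 : 0.18425524 : 0.43991564 : 0.35010449
Element Ri pattern (n=2): 0.37319881 : 0.47540238 : 0.15139881
Convolve the two distributions (both contribute in 2-u steps):
  M: 0.02572463×0.37319881 = 0.009600
  M+2: 0.02572463×0.47540238 + 0.18425524×0.37319881 = 0.080993
  M+4: 0.02572463×0.15139881 + 0.18425524×0.47540238 + 0.43991564×0.37319881 = 0.255666
  M+6: 0.18425524×0.15139881 + 0.43991564×0.47540238 + 0.35010449×0.37319881 = 0.367692
  M+8: 0.43991564×0.15139881 + 0.35010449×0.47540238 = 0.233043
  M+10: 0.35010449×0.15139881 = 0.053005
Scale to base peak (0.367692) = 100: 2.61 : 22.03 : 69.53 : 100.00 : 63.38 : 14.42

2.61 : 22.03 : 69.53 : 100.00 : 63.38 : 14.42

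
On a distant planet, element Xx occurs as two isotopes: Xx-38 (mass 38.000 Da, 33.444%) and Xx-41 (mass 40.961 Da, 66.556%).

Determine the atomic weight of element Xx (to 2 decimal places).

39.97 Da

Average mass = Σ (abundance × isotope mass) = 0.33444 × 38.000 + 0.66556 × 40.961
= 12.7087 + 27.2620 = 39.9707 Da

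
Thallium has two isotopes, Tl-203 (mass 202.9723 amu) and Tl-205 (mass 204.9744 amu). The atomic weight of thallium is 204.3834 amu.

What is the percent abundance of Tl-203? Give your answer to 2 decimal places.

29.52%

Writing the weighted mean with unknown fraction x of Tl-203:
202.9723·x + 204.9744·(1 − x) = 204.3834
(202.9723 − 204.9744)·x = 204.3834 − 204.9744
x = -0.5910 / -2.0021 = 0.29519 → 29.52% Tl-203, 70.48% Tl-205.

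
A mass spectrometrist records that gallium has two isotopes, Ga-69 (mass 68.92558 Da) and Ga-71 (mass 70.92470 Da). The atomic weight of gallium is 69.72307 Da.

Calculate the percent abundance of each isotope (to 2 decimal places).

Let x be the fractional abundance of Ga-69; then Ga-71 has abundance 1 − x.
68.92558·x + 70.92470·(1 − x) = 69.72307
(68.92558 − 70.92470)·x = 69.72307 − 70.92470
x = -1.20163 / -1.99912 = 0.60108 → 60.11% Ga-69, 39.89% Ga-71.

Ga-69: 60.11%, Ga-71: 39.89%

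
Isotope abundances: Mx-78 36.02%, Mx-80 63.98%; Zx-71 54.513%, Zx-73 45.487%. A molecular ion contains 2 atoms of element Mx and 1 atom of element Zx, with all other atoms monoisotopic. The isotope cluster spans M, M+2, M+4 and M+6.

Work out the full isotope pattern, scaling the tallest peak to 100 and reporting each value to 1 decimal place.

Element Mx pattern (n=2): 0.12974404 : 0.46091192 : 0.40934404
Element Zx pattern (n=1): 0.54513 : 0.45487
Convolve the two distributions (both contribute in 2-u steps):
  M: 0.12974404×0.54513 = 0.070727
  M+2: 0.12974404×0.45487 + 0.46091192×0.54513 = 0.310274
  M+4: 0.46091192×0.45487 + 0.40934404×0.54513 = 0.432801
  M+6: 0.40934404×0.45487 = 0.186198
Scale to base peak (0.432801) = 100: 16.3 : 71.7 : 100.0 : 43.0

16.3 : 71.7 : 100.0 : 43.0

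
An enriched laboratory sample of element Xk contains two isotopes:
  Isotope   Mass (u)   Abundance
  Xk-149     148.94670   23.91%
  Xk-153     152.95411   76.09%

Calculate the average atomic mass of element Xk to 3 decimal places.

151.996 u

Ar = Σ fᵢ·mᵢ = 0.2391 × 148.94670 + 0.7609 × 152.95411
= 35.613156 + 116.382782 = 151.995938 u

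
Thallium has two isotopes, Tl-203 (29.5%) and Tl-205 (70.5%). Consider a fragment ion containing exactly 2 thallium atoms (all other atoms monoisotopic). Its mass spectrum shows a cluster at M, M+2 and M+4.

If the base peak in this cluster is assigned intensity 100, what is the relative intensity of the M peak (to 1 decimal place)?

Term probabilities: M 0.0870, M+2 0.4160, M+4 0.4970. Base peak = M+4.
P(M+4) = C(2,2) × 0.295^0 × 0.705^2 = 1 × 1.0000 × 0.497025 = 0.497025 (base)
P(M) = C(2,0) × 0.295^2 × 0.705^0 = 1 × 0.087025 × 1.0000 = 0.087025
Relative intensity = 0.087025 / 0.497025 × 100 = 17.5

17.5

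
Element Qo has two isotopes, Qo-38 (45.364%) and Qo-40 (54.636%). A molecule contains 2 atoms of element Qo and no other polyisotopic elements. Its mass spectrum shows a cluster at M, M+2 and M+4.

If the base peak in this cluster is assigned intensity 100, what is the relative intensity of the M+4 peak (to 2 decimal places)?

Binomial terms of (0.45364 + 0.54636)^2: M 0.2058, M+2 0.4957, M+4 0.2985 → M+2 is the base peak.
P(M+2) = C(2,1) × 0.45364^1 × 0.54636^1 = 2 × 0.45364 × 0.54636 = 0.495702 (base)
P(M+4) = C(2,2) × 0.45364^0 × 0.54636^2 = 1 × 1.0000 × 0.29850925 = 0.298509
Relative intensity = 0.298509 / 0.495702 × 100 = 60.22

60.22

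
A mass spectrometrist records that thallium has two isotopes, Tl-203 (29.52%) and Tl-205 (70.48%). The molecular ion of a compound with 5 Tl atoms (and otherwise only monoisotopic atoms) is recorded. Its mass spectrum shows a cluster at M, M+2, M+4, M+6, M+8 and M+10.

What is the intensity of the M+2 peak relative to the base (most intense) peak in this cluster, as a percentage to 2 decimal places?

7.35%

Term probabilities: M 0.0022, M+2 0.0268, M+4 0.1278, M+6 0.3051, M+8 0.3642, M+10 0.1739. Base peak = M+8.
P(M+8) = C(5,4) × 0.2952^1 × 0.7048^4 = 5 × 0.2952 × 0.24675365 = 0.364208 (base)
P(M+2) = C(5,1) × 0.2952^4 × 0.7048^1 = 5 × 0.00759391 × 0.7048 = 0.026761
Relative intensity = 0.026761 / 0.364208 × 100 = 7.35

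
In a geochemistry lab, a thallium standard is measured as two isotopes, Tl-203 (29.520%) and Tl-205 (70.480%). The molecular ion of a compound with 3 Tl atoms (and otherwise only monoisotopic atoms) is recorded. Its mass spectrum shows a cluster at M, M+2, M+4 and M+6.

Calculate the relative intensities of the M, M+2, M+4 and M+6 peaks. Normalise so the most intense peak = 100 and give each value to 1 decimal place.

5.8 : 41.9 : 100.0 : 79.6

The 3 Tl atoms are independent, so intensities follow the terms of (0.29520 + 0.70480)^3.
P(M) = 0.29520^3 = 0.025725
P(M+2) = 3 × 0.29520^2 × 0.70480^1 = 0.184255
P(M+4) = 3 × 0.29520^1 × 0.70480^2 = 0.439916
P(M+6) = 0.70480^3 = 0.350104
The M+4 peak is largest (0.439916); scaling to 100 gives 5.8 : 41.9 : 100.0 : 79.6.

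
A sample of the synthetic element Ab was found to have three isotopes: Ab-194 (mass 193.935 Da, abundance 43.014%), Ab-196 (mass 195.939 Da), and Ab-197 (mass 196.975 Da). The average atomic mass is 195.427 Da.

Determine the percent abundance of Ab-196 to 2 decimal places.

23.20%

The remaining 56.986% is split between Ab-196 (fraction x) and Ab-197 (fraction 0.56986 − x).
Substituting: 195.939x + 196.975(0.56986 − x) = 112.0077991
(195.939 − 196.975)x = -0.2403744  ⇒  x = 0.23202, y = 0.33784
Ab-196: 23.20%, Ab-197: 33.78%.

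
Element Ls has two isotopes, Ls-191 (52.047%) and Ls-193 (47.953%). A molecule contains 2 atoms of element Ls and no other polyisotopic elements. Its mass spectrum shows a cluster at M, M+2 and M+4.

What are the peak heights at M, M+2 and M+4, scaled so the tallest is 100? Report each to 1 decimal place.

Each Ls atom is independently Ls-191 (p = 0.52047) or Ls-193 (q = 0.47953); the cluster is the binomial expansion (p + q)^2.
P(M) = 0.52047^2 = 0.270889
P(M+2) = 2 × 0.52047^1 × 0.47953^1 = 0.499162
P(M+4) = 0.47953^2 = 0.229949
The M+2 peak is largest (0.499162); scaling to 100 gives 54.3 : 100.0 : 46.1.

54.3 : 100.0 : 46.1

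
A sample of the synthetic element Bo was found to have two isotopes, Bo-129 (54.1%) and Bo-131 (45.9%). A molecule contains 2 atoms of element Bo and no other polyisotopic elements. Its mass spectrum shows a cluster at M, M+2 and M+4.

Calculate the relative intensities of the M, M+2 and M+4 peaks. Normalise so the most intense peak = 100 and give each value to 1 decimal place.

Each Bo atom is independently Bo-129 (p = 0.541) or Bo-131 (q = 0.459); the cluster is the binomial expansion (p + q)^2.
P(M) = 0.541^2 = 0.292681
P(M+2) = 2 × 0.541^1 × 0.459^1 = 0.496638
P(M+4) = 0.459^2 = 0.210681
The M+2 peak is largest (0.496638); scaling to 100 gives 58.9 : 100.0 : 42.4.

58.9 : 100.0 : 42.4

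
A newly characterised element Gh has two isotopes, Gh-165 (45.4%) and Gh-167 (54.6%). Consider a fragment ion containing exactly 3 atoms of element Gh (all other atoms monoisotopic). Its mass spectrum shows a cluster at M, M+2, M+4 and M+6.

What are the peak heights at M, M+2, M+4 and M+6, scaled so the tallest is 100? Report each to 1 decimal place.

23.0 : 83.2 : 100.0 : 40.1

The 3 Gh atoms are independent, so intensities follow the terms of (0.454 + 0.546)^3.
P(M) = 0.454^3 = 0.093577
P(M+2) = 3 × 0.454^2 × 0.546^1 = 0.337618
P(M+4) = 3 × 0.454^1 × 0.546^2 = 0.406034
P(M+6) = 0.546^3 = 0.162771
The M+4 peak is largest (0.406034); scaling to 100 gives 23.0 : 83.2 : 100.0 : 40.1.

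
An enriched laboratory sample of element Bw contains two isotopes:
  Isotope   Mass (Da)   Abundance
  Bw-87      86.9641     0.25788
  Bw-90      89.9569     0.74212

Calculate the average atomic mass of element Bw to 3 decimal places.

89.185 Da

Average mass = Σ (abundance × isotope mass) = 0.25788 × 86.9641 + 0.74212 × 89.9569
= 22.42630 + 66.75881 = 89.18511 Da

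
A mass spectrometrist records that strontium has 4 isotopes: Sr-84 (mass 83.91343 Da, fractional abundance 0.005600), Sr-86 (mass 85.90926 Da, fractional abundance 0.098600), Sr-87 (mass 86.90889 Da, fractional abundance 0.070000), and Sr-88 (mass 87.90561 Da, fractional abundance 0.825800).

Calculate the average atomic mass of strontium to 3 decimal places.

87.617 Da

Weight each isotope mass by its fractional abundance: 0.005600 × 83.91343 + 0.098600 × 85.90926 + 0.070000 × 86.90889 + 0.825800 × 87.90561
= 0.469915 + 8.470653 + 6.083622 + 72.592453 = 87.616643 Da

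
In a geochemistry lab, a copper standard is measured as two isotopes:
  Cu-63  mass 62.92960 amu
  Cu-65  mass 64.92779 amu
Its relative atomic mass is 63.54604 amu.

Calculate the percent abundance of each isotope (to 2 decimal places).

Cu-63: 69.15%, Cu-65: 30.85%

Writing the weighted mean with unknown fraction x of Cu-63:
62.92960·x + 64.92779·(1 − x) = 63.54604
(62.92960 − 64.92779)·x = 63.54604 − 64.92779
x = -1.38175 / -1.99819 = 0.69150 → 69.15% Cu-63, 30.85% Cu-65.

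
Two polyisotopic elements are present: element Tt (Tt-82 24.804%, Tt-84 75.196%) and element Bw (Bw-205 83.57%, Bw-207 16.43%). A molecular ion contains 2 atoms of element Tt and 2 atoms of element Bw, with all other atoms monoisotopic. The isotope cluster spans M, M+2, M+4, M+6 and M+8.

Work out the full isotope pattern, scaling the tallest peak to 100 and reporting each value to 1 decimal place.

Element Tt pattern (n=2): 0.06152384 : 0.37303232 : 0.56544384
Element Bw pattern (n=2): 0.69839449 : 0.27461102 : 0.02699449
Convolve the two distributions (both contribute in 2-u steps):
  M: 0.06152384×0.69839449 = 0.042968
  M+2: 0.06152384×0.27461102 + 0.37303232×0.69839449 = 0.277419
  M+4: 0.06152384×0.02699449 + 0.37303232×0.27461102 + 0.56544384×0.69839449 = 0.499002
  M+6: 0.37303232×0.02699449 + 0.56544384×0.27461102 = 0.165347
  M+8: 0.56544384×0.02699449 = 0.015264
Scale to base peak (0.499002) = 100: 8.6 : 55.6 : 100.0 : 33.1 : 3.1

8.6 : 55.6 : 100.0 : 33.1 : 3.1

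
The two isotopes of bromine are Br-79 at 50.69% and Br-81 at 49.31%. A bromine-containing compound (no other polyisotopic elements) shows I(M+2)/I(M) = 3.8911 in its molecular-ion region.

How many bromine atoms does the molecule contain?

4

For n independent Br atoms, I(M+2)/I(M) = n · (abundance Br-81) / (abundance Br-79) = n · 0.4931/0.5069.
n = 3.8911 × 0.5069/0.4931 = 4.00 ≈ 4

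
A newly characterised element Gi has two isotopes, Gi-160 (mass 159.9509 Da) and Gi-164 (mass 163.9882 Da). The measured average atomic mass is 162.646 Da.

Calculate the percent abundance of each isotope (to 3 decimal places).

Gi-160: 33.245%, Gi-164: 66.755%

Writing the weighted mean with unknown fraction x of Gi-160:
159.9509·x + 163.9882·(1 − x) = 162.646
(159.9509 − 163.9882)·x = 162.646 − 163.9882
x = -1.3422 / -4.0373 = 0.33245 → 33.245% Gi-160, 66.755% Gi-164.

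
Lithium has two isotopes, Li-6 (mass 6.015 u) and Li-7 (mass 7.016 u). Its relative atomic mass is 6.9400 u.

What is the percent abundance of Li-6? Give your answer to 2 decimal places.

Let x be the fractional abundance of Li-6; then Li-7 has abundance 1 − x.
6.015·x + 7.016·(1 − x) = 6.9400
(6.015 − 7.016)·x = 6.9400 − 7.016
x = -0.0760 / -1.001 = 0.07592 → 7.59% Li-6, 92.41% Li-7.

7.59%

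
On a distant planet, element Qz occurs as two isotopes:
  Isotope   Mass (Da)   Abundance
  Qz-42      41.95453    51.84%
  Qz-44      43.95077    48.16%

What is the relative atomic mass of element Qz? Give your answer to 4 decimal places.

Average mass = Σ (abundance × isotope mass) = 0.5184 × 41.95453 + 0.4816 × 43.95077
= 21.749228 + 21.166691 = 42.915919 Da

42.9159 Da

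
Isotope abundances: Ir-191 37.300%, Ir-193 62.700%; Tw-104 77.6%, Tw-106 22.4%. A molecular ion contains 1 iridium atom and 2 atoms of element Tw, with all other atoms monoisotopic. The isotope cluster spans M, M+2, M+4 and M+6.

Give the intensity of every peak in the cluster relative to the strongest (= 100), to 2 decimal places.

Iridium pattern (n=1): 0.3730 : 0.6270
Element Tw pattern (n=2): 0.602176 : 0.347648 : 0.050176
Convolve the two distributions (both contribute in 2-u steps):
  M: 0.3730×0.602176 = 0.224612
  M+2: 0.3730×0.347648 + 0.6270×0.602176 = 0.507237
  M+4: 0.3730×0.050176 + 0.6270×0.347648 = 0.236691
  M+6: 0.6270×0.050176 = 0.031460
Scale to base peak (0.507237) = 100: 44.28 : 100.00 : 46.66 : 6.20

44.28 : 100.00 : 46.66 : 6.20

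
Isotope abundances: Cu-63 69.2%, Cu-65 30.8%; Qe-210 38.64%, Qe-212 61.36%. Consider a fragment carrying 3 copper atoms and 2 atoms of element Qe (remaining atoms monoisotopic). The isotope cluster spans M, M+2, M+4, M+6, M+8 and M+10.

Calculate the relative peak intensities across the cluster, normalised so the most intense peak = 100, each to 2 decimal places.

Copper pattern (n=3): 0.33137389 : 0.44247034 : 0.19693766 : 0.02921811
Element Qe pattern (n=2): 0.14930496 : 0.47419008 : 0.37650496
Convolve the two distributions (both contribute in 2-u steps):
  M: 0.33137389×0.14930496 = 0.049476
  M+2: 0.33137389×0.47419008 + 0.44247034×0.14930496 = 0.223197
  M+4: 0.33137389×0.37650496 + 0.44247034×0.47419008 + 0.19693766×0.14930496 = 0.363983
  M+6: 0.44247034×0.37650496 + 0.19693766×0.47419008 + 0.02921811×0.14930496 = 0.264341
  M+8: 0.19693766×0.37650496 + 0.02921811×0.47419008 = 0.088003
  M+10: 0.02921811×0.37650496 = 0.011001
Scale to base peak (0.363983) = 100: 13.59 : 61.32 : 100.00 : 72.62 : 24.18 : 3.02

13.59 : 61.32 : 100.00 : 72.62 : 24.18 : 3.02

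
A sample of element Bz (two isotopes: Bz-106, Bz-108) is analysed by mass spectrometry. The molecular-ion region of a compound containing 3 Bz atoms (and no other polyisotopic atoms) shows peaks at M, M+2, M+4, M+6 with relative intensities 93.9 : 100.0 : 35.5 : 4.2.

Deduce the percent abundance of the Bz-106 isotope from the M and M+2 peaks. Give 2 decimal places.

73.80%

Write p for the Bz-106 fraction. I(M+2)/I(M) = [C(3,1)·p^2·(1−p)] / p^3 = 3·(1−p)/p = 100.0/93.9 = 1.0650
(1−p)/p = 1.0650/3 = 0.3550  ⇒  p = 1/(1 + 0.3550) = 0.7380
Bz-106: 73.80%, Bz-108: 26.20%.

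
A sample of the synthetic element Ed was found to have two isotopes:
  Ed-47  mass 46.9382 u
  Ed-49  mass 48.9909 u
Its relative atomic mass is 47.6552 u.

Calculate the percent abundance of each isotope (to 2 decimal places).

With x = fraction of Ed-47 (so Ed-49 is 1 − x):
46.9382·x + 48.9909·(1 − x) = 47.6552
(46.9382 − 48.9909)·x = 47.6552 − 48.9909
x = -1.3357 / -2.0527 = 0.65070 → 65.07% Ed-47, 34.93% Ed-49.

Ed-47: 65.07%, Ed-49: 34.93%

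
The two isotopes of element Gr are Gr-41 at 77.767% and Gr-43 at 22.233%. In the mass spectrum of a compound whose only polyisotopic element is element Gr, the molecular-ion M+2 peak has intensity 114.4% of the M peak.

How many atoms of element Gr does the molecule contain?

With n Gr atoms, P(M+2)/P(M) = C(n,1)·p^(n−1)q / p^n = n·q/p = n · 0.22233/0.77767.
n = 1.144 × 0.77767/0.22233 = 4.00 ≈ 4

4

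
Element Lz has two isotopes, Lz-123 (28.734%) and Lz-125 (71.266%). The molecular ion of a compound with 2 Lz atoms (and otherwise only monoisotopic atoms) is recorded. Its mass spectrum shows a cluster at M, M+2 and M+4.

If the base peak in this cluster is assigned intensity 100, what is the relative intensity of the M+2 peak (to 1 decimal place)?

80.6

(0.28734 + 0.71266)^2 gives M 0.0826, M+2 0.4096, M+4 0.5079; the largest is M+4.
P(M+4) = C(2,2) × 0.28734^0 × 0.71266^2 = 1 × 1.0000 × 0.50788428 = 0.507884 (base)
P(M+2) = C(2,1) × 0.28734^1 × 0.71266^1 = 2 × 0.28734 × 0.71266 = 0.409551
Relative intensity = 0.409551 / 0.507884 × 100 = 80.6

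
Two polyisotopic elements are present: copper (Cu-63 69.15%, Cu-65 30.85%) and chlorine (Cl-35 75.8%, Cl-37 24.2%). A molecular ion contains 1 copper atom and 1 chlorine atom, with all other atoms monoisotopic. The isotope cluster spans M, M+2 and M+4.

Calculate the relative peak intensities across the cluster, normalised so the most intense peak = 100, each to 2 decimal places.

Copper pattern (n=1): 0.6915 : 0.3085
Chlorine pattern (n=1): 0.7580 : 0.2420
Convolve the two distributions (both contribute in 2-u steps):
  M: 0.6915×0.7580 = 0.524157
  M+2: 0.6915×0.2420 + 0.3085×0.7580 = 0.401186
  M+4: 0.3085×0.2420 = 0.074657
Scale to base peak (0.524157) = 100: 100.00 : 76.54 : 14.24

100.00 : 76.54 : 14.24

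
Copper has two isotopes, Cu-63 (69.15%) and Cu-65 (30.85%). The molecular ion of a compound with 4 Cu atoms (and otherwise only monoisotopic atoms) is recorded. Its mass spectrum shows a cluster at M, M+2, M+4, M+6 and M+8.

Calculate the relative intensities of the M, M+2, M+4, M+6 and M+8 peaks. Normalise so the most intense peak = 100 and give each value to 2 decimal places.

56.04 : 100.00 : 66.92 : 19.90 : 2.22

The 4 Cu atoms are independent, so intensities follow the terms of (0.6915 + 0.3085)^4.
P(M) = 0.6915^4 = 0.228649
P(M+2) = 4 × 0.6915^3 × 0.3085^1 = 0.408030
P(M+4) = 6 × 0.6915^2 × 0.3085^2 = 0.273052
P(M+6) = 4 × 0.6915^1 × 0.3085^3 = 0.081212
P(M+8) = 0.3085^4 = 0.009058
The M+2 peak is largest (0.408030); scaling to 100 gives 56.04 : 100.00 : 66.92 : 19.90 : 2.22.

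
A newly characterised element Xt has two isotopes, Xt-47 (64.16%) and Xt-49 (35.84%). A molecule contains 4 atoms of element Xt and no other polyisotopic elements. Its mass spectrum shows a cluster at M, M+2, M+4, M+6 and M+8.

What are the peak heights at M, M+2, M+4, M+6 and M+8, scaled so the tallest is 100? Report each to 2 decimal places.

Expanding (0.6416 + 0.3584)^4:
P(M) = 0.6416^4 = 0.169456
P(M+2) = 4 × 0.6416^3 × 0.3584^1 = 0.378635
P(M+4) = 6 × 0.6416^2 × 0.3584^2 = 0.317260
P(M+6) = 4 × 0.6416^1 × 0.3584^3 = 0.118149
P(M+8) = 0.3584^4 = 0.016500
The M+2 peak is largest (0.378635); scaling to 100 gives 44.75 : 100.00 : 83.79 : 31.20 : 4.36.

44.75 : 100.00 : 83.79 : 31.20 : 4.36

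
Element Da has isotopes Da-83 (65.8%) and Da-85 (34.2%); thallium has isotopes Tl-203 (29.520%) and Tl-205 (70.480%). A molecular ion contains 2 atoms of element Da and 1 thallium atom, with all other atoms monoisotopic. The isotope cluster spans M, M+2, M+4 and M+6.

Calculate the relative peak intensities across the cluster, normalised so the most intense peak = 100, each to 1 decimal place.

29.2 : 100.0 : 80.3 : 18.8

Element Da pattern (n=2): 0.432964 : 0.450072 : 0.116964
Thallium pattern (n=1): 0.2952 : 0.7048
Convolve the two distributions (both contribute in 2-u steps):
  M: 0.432964×0.2952 = 0.127811
  M+2: 0.432964×0.7048 + 0.450072×0.2952 = 0.438014
  M+4: 0.450072×0.7048 + 0.116964×0.2952 = 0.351739
  M+6: 0.116964×0.7048 = 0.082436
Scale to base peak (0.438014) = 100: 29.2 : 100.0 : 80.3 : 18.8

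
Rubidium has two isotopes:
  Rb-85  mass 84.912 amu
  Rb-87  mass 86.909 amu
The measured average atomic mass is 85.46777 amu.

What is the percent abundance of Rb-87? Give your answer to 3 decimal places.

Let x be the fractional abundance of Rb-85; then Rb-87 has abundance 1 − x.
84.912·x + 86.909·(1 − x) = 85.46777
(84.912 − 86.909)·x = 85.46777 − 86.909
x = -1.44123 / -1.997 = 0.72170 → 72.170% Rb-85, 27.830% Rb-87.

27.830%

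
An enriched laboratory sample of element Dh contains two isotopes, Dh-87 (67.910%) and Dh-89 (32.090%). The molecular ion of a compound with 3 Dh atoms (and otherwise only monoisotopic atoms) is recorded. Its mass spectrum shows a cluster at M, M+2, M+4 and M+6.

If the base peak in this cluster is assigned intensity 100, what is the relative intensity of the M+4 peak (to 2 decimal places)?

Term probabilities: M 0.3132, M+2 0.4440, M+4 0.2098, M+6 0.0330. Base peak = M+2.
P(M+2) = C(3,1) × 0.67910^2 × 0.32090^1 = 3 × 0.46117681 × 0.3209 = 0.443975 (base)
P(M+4) = C(3,2) × 0.67910^1 × 0.32090^2 = 3 × 0.6791 × 0.10297681 = 0.209795
Relative intensity = 0.209795 / 0.443975 × 100 = 47.25

47.25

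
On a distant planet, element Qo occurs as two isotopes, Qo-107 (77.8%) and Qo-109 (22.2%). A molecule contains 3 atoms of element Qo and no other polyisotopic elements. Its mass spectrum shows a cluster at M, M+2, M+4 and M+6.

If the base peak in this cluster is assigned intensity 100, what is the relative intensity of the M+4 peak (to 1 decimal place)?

Binomial terms of (0.778 + 0.222)^3: M 0.4709, M+2 0.4031, M+4 0.1150, M+6 0.0109 → M is the base peak.
P(M) = C(3,0) × 0.778^3 × 0.222^0 = 1 × 0.47091095 × 1.0000 = 0.470911 (base)
P(M+4) = C(3,2) × 0.778^1 × 0.222^2 = 3 × 0.7780 × 0.049284 = 0.115029
Relative intensity = 0.115029 / 0.470911 × 100 = 24.4

24.4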